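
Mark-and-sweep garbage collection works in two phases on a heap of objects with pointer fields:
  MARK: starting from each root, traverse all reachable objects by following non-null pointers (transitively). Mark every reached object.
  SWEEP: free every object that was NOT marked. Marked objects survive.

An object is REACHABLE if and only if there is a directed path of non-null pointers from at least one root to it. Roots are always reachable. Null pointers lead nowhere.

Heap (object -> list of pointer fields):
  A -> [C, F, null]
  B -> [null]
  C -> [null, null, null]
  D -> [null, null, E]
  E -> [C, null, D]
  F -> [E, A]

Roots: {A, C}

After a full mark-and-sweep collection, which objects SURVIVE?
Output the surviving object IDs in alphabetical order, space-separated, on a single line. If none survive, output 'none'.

Roots: A C
Mark A: refs=C F null, marked=A
Mark C: refs=null null null, marked=A C
Mark F: refs=E A, marked=A C F
Mark E: refs=C null D, marked=A C E F
Mark D: refs=null null E, marked=A C D E F
Unmarked (collected): B

Answer: A C D E F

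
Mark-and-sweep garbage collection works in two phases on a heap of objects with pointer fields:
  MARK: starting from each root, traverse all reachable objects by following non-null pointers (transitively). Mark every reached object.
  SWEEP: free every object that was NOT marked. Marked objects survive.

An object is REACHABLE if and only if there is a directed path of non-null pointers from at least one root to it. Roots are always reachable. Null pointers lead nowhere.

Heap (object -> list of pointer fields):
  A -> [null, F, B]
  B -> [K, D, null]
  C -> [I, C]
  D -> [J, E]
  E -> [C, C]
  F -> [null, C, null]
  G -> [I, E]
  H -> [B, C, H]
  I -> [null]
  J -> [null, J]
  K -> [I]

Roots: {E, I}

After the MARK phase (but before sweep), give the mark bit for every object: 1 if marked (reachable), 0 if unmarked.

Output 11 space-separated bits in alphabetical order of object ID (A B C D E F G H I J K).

Roots: E I
Mark E: refs=C C, marked=E
Mark I: refs=null, marked=E I
Mark C: refs=I C, marked=C E I
Unmarked (collected): A B D F G H J K

Answer: 0 0 1 0 1 0 0 0 1 0 0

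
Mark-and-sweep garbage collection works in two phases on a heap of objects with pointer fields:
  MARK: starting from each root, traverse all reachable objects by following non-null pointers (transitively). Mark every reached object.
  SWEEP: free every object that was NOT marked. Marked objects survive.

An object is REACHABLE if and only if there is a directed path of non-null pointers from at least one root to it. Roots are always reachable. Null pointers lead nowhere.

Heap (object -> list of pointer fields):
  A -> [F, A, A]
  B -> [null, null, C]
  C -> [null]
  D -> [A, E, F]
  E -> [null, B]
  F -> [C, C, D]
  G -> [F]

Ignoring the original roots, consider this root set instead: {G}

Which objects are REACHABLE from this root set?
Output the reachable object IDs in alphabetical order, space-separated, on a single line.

Answer: A B C D E F G

Derivation:
Roots: G
Mark G: refs=F, marked=G
Mark F: refs=C C D, marked=F G
Mark C: refs=null, marked=C F G
Mark D: refs=A E F, marked=C D F G
Mark A: refs=F A A, marked=A C D F G
Mark E: refs=null B, marked=A C D E F G
Mark B: refs=null null C, marked=A B C D E F G
Unmarked (collected): (none)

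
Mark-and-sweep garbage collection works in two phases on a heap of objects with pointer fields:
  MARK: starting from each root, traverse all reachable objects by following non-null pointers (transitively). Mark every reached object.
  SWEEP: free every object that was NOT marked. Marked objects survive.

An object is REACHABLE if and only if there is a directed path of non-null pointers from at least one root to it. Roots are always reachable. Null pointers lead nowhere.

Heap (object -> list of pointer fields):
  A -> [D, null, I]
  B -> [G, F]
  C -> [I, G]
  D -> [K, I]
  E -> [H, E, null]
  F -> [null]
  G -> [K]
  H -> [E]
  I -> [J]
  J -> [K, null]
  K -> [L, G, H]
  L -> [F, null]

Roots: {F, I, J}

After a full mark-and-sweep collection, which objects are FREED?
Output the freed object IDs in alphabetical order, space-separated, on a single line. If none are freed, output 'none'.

Answer: A B C D

Derivation:
Roots: F I J
Mark F: refs=null, marked=F
Mark I: refs=J, marked=F I
Mark J: refs=K null, marked=F I J
Mark K: refs=L G H, marked=F I J K
Mark L: refs=F null, marked=F I J K L
Mark G: refs=K, marked=F G I J K L
Mark H: refs=E, marked=F G H I J K L
Mark E: refs=H E null, marked=E F G H I J K L
Unmarked (collected): A B C D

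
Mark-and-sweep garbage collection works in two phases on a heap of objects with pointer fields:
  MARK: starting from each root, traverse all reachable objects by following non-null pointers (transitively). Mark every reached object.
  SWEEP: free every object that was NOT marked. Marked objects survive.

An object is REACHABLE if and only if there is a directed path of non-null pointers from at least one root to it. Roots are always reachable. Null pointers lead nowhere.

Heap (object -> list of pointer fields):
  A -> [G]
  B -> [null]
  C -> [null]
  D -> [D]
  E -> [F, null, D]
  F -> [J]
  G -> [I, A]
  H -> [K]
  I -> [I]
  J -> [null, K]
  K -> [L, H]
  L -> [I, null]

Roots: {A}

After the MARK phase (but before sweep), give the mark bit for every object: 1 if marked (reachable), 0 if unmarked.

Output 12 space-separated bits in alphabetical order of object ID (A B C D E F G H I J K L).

Roots: A
Mark A: refs=G, marked=A
Mark G: refs=I A, marked=A G
Mark I: refs=I, marked=A G I
Unmarked (collected): B C D E F H J K L

Answer: 1 0 0 0 0 0 1 0 1 0 0 0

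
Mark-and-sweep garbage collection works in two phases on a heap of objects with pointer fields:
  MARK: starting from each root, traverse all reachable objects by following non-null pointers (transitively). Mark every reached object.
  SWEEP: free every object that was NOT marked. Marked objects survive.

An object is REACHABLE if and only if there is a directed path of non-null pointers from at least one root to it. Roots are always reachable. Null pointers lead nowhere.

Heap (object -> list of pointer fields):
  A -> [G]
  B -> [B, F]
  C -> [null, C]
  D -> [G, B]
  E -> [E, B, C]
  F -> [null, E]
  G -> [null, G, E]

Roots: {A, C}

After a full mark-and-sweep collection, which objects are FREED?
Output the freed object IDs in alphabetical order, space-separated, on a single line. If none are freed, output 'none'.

Answer: D

Derivation:
Roots: A C
Mark A: refs=G, marked=A
Mark C: refs=null C, marked=A C
Mark G: refs=null G E, marked=A C G
Mark E: refs=E B C, marked=A C E G
Mark B: refs=B F, marked=A B C E G
Mark F: refs=null E, marked=A B C E F G
Unmarked (collected): D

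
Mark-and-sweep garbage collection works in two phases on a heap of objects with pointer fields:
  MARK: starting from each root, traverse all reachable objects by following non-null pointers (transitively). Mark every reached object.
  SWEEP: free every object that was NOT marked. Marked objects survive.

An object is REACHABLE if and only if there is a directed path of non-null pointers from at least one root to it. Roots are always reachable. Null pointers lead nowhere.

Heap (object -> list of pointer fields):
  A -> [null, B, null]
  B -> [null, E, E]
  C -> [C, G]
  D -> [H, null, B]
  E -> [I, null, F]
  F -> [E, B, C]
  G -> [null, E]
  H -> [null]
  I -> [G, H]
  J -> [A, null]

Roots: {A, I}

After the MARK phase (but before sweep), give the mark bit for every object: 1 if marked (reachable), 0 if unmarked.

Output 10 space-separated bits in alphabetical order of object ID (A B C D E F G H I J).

Roots: A I
Mark A: refs=null B null, marked=A
Mark I: refs=G H, marked=A I
Mark B: refs=null E E, marked=A B I
Mark G: refs=null E, marked=A B G I
Mark H: refs=null, marked=A B G H I
Mark E: refs=I null F, marked=A B E G H I
Mark F: refs=E B C, marked=A B E F G H I
Mark C: refs=C G, marked=A B C E F G H I
Unmarked (collected): D J

Answer: 1 1 1 0 1 1 1 1 1 0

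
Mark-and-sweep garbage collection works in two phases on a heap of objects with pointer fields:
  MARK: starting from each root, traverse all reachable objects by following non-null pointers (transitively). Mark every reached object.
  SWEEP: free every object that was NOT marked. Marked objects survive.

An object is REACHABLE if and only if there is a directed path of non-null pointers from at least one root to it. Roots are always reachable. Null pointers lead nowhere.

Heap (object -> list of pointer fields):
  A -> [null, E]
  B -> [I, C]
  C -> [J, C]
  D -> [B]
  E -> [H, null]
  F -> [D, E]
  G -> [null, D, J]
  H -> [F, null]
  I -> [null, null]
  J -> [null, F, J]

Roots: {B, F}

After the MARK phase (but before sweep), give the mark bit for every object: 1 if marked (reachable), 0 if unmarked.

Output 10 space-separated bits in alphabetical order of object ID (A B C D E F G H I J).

Roots: B F
Mark B: refs=I C, marked=B
Mark F: refs=D E, marked=B F
Mark I: refs=null null, marked=B F I
Mark C: refs=J C, marked=B C F I
Mark D: refs=B, marked=B C D F I
Mark E: refs=H null, marked=B C D E F I
Mark J: refs=null F J, marked=B C D E F I J
Mark H: refs=F null, marked=B C D E F H I J
Unmarked (collected): A G

Answer: 0 1 1 1 1 1 0 1 1 1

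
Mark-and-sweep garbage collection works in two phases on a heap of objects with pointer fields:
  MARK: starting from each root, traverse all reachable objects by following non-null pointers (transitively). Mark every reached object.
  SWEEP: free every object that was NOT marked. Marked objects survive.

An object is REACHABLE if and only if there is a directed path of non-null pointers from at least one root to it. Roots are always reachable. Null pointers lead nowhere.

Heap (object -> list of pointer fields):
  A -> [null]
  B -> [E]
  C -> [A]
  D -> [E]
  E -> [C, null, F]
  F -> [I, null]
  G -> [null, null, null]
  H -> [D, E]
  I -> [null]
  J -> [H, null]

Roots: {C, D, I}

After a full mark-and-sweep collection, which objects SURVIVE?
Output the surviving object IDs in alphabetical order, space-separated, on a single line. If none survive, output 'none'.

Answer: A C D E F I

Derivation:
Roots: C D I
Mark C: refs=A, marked=C
Mark D: refs=E, marked=C D
Mark I: refs=null, marked=C D I
Mark A: refs=null, marked=A C D I
Mark E: refs=C null F, marked=A C D E I
Mark F: refs=I null, marked=A C D E F I
Unmarked (collected): B G H J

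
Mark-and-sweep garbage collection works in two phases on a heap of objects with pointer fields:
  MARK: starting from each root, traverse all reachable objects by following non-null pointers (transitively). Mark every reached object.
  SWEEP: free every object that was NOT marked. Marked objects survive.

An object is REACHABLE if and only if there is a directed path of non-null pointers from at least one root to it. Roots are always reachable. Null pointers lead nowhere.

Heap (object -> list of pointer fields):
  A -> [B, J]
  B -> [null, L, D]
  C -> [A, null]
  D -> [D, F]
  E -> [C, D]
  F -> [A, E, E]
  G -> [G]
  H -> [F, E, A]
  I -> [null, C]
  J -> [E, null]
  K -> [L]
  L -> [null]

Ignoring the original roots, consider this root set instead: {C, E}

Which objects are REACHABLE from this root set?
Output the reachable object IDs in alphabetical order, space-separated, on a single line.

Answer: A B C D E F J L

Derivation:
Roots: C E
Mark C: refs=A null, marked=C
Mark E: refs=C D, marked=C E
Mark A: refs=B J, marked=A C E
Mark D: refs=D F, marked=A C D E
Mark B: refs=null L D, marked=A B C D E
Mark J: refs=E null, marked=A B C D E J
Mark F: refs=A E E, marked=A B C D E F J
Mark L: refs=null, marked=A B C D E F J L
Unmarked (collected): G H I K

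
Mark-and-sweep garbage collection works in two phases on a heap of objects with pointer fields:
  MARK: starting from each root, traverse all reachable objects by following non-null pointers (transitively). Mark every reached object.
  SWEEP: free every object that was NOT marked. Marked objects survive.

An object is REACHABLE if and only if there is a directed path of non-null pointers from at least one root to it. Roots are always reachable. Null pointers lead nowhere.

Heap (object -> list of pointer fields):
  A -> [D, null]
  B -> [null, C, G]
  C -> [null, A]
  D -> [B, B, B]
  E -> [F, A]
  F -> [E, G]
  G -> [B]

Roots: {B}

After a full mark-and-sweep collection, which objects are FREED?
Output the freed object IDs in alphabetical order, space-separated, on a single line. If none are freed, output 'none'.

Roots: B
Mark B: refs=null C G, marked=B
Mark C: refs=null A, marked=B C
Mark G: refs=B, marked=B C G
Mark A: refs=D null, marked=A B C G
Mark D: refs=B B B, marked=A B C D G
Unmarked (collected): E F

Answer: E F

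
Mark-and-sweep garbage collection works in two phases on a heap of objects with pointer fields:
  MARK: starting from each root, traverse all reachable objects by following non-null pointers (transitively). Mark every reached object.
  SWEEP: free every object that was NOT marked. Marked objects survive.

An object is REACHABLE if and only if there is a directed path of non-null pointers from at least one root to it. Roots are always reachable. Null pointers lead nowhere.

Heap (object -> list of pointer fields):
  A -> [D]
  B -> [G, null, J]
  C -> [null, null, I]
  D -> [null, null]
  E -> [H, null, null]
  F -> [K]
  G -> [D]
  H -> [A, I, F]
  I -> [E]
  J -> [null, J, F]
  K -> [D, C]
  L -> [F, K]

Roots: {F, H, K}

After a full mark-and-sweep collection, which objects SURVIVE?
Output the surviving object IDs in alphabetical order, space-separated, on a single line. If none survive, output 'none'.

Answer: A C D E F H I K

Derivation:
Roots: F H K
Mark F: refs=K, marked=F
Mark H: refs=A I F, marked=F H
Mark K: refs=D C, marked=F H K
Mark A: refs=D, marked=A F H K
Mark I: refs=E, marked=A F H I K
Mark D: refs=null null, marked=A D F H I K
Mark C: refs=null null I, marked=A C D F H I K
Mark E: refs=H null null, marked=A C D E F H I K
Unmarked (collected): B G J L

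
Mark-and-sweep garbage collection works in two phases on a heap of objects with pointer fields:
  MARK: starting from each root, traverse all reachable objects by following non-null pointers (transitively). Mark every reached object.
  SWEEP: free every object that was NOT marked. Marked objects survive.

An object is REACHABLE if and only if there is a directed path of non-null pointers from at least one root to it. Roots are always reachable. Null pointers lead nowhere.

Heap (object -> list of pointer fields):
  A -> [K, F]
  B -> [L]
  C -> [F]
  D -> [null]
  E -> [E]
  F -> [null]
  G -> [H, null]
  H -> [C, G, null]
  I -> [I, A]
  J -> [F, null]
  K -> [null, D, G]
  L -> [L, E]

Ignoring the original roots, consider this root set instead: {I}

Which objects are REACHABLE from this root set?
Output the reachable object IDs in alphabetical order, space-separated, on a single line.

Roots: I
Mark I: refs=I A, marked=I
Mark A: refs=K F, marked=A I
Mark K: refs=null D G, marked=A I K
Mark F: refs=null, marked=A F I K
Mark D: refs=null, marked=A D F I K
Mark G: refs=H null, marked=A D F G I K
Mark H: refs=C G null, marked=A D F G H I K
Mark C: refs=F, marked=A C D F G H I K
Unmarked (collected): B E J L

Answer: A C D F G H I K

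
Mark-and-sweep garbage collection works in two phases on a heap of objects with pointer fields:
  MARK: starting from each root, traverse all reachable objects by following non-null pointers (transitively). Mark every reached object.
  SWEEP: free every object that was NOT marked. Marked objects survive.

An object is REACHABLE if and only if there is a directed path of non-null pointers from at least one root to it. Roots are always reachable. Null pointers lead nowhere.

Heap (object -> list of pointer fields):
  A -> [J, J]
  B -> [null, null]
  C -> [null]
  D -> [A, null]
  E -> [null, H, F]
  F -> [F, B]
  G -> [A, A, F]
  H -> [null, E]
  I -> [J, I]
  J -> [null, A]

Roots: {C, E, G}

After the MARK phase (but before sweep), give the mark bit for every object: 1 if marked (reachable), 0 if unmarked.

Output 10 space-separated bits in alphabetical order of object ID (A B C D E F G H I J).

Roots: C E G
Mark C: refs=null, marked=C
Mark E: refs=null H F, marked=C E
Mark G: refs=A A F, marked=C E G
Mark H: refs=null E, marked=C E G H
Mark F: refs=F B, marked=C E F G H
Mark A: refs=J J, marked=A C E F G H
Mark B: refs=null null, marked=A B C E F G H
Mark J: refs=null A, marked=A B C E F G H J
Unmarked (collected): D I

Answer: 1 1 1 0 1 1 1 1 0 1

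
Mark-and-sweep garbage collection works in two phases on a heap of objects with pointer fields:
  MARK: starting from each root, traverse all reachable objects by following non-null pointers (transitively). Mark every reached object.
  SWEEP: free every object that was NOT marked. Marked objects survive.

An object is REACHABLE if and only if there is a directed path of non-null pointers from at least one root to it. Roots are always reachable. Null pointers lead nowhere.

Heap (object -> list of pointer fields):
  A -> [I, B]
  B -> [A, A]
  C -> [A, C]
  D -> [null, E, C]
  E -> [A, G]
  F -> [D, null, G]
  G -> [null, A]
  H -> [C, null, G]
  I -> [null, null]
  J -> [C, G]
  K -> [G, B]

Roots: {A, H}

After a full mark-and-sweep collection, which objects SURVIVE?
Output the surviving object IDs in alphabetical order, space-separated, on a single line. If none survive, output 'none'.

Answer: A B C G H I

Derivation:
Roots: A H
Mark A: refs=I B, marked=A
Mark H: refs=C null G, marked=A H
Mark I: refs=null null, marked=A H I
Mark B: refs=A A, marked=A B H I
Mark C: refs=A C, marked=A B C H I
Mark G: refs=null A, marked=A B C G H I
Unmarked (collected): D E F J K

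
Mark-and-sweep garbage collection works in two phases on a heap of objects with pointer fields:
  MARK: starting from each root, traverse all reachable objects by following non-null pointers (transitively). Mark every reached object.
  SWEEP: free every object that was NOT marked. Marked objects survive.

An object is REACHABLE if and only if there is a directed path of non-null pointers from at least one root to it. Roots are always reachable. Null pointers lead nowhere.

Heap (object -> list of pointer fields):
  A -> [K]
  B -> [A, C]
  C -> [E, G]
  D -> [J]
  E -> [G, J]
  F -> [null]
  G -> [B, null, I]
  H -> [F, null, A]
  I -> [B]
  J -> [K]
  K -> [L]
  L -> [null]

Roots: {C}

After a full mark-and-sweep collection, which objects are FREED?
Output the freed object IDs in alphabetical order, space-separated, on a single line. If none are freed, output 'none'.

Roots: C
Mark C: refs=E G, marked=C
Mark E: refs=G J, marked=C E
Mark G: refs=B null I, marked=C E G
Mark J: refs=K, marked=C E G J
Mark B: refs=A C, marked=B C E G J
Mark I: refs=B, marked=B C E G I J
Mark K: refs=L, marked=B C E G I J K
Mark A: refs=K, marked=A B C E G I J K
Mark L: refs=null, marked=A B C E G I J K L
Unmarked (collected): D F H

Answer: D F H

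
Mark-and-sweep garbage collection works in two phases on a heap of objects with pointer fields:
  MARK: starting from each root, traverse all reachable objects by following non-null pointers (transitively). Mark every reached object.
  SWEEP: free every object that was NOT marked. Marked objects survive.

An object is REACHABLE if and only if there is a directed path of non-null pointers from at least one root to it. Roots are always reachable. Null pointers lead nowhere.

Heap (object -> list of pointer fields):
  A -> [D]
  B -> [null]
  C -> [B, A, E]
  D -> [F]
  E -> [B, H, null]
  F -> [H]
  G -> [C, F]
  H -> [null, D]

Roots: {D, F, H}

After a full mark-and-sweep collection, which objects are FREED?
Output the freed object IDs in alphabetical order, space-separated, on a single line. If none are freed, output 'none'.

Roots: D F H
Mark D: refs=F, marked=D
Mark F: refs=H, marked=D F
Mark H: refs=null D, marked=D F H
Unmarked (collected): A B C E G

Answer: A B C E G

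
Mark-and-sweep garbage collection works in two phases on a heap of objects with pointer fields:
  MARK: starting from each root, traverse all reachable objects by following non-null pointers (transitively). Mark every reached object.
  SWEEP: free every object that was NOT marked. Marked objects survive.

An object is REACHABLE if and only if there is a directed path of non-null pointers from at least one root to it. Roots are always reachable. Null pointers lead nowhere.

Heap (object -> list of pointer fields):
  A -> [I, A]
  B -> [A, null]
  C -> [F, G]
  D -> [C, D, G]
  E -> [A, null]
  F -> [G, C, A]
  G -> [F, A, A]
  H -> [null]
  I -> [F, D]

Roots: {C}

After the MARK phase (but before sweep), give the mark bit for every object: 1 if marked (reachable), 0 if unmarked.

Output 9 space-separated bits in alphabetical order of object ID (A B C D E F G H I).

Answer: 1 0 1 1 0 1 1 0 1

Derivation:
Roots: C
Mark C: refs=F G, marked=C
Mark F: refs=G C A, marked=C F
Mark G: refs=F A A, marked=C F G
Mark A: refs=I A, marked=A C F G
Mark I: refs=F D, marked=A C F G I
Mark D: refs=C D G, marked=A C D F G I
Unmarked (collected): B E H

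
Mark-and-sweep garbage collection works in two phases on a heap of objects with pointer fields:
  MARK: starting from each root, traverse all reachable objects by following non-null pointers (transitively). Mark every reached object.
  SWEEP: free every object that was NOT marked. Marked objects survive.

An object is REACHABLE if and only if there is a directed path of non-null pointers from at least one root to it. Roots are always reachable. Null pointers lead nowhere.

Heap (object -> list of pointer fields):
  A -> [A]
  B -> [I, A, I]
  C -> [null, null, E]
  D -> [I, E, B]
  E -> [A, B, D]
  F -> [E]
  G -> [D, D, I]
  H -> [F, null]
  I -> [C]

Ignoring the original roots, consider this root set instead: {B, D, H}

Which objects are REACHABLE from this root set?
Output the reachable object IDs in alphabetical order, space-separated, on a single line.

Roots: B D H
Mark B: refs=I A I, marked=B
Mark D: refs=I E B, marked=B D
Mark H: refs=F null, marked=B D H
Mark I: refs=C, marked=B D H I
Mark A: refs=A, marked=A B D H I
Mark E: refs=A B D, marked=A B D E H I
Mark F: refs=E, marked=A B D E F H I
Mark C: refs=null null E, marked=A B C D E F H I
Unmarked (collected): G

Answer: A B C D E F H I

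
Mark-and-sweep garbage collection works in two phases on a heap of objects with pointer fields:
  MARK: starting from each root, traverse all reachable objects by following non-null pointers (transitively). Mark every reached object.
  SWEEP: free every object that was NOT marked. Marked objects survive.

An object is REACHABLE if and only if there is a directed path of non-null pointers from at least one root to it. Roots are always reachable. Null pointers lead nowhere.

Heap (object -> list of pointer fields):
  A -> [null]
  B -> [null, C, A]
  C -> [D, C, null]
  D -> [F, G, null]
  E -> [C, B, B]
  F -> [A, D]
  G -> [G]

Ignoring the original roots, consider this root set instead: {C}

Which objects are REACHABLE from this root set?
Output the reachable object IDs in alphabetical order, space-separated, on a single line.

Answer: A C D F G

Derivation:
Roots: C
Mark C: refs=D C null, marked=C
Mark D: refs=F G null, marked=C D
Mark F: refs=A D, marked=C D F
Mark G: refs=G, marked=C D F G
Mark A: refs=null, marked=A C D F G
Unmarked (collected): B E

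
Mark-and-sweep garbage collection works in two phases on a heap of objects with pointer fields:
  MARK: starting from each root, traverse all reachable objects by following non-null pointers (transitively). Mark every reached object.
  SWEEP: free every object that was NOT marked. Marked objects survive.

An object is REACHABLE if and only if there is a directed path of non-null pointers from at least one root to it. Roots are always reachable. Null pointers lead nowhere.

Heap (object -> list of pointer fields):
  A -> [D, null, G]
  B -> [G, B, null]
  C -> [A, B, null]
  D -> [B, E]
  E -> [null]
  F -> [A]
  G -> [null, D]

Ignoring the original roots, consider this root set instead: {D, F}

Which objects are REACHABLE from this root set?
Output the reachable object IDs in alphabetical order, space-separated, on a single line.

Answer: A B D E F G

Derivation:
Roots: D F
Mark D: refs=B E, marked=D
Mark F: refs=A, marked=D F
Mark B: refs=G B null, marked=B D F
Mark E: refs=null, marked=B D E F
Mark A: refs=D null G, marked=A B D E F
Mark G: refs=null D, marked=A B D E F G
Unmarked (collected): C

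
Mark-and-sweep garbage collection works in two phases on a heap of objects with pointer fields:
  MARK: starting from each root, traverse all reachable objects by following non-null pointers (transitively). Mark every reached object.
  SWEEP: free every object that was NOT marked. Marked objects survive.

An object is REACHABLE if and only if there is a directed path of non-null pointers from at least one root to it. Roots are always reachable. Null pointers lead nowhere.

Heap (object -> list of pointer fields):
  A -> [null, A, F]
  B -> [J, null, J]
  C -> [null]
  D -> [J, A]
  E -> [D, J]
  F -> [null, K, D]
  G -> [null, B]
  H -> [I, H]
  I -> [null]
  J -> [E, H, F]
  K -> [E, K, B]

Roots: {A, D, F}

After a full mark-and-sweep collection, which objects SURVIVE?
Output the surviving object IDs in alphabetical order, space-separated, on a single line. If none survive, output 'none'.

Answer: A B D E F H I J K

Derivation:
Roots: A D F
Mark A: refs=null A F, marked=A
Mark D: refs=J A, marked=A D
Mark F: refs=null K D, marked=A D F
Mark J: refs=E H F, marked=A D F J
Mark K: refs=E K B, marked=A D F J K
Mark E: refs=D J, marked=A D E F J K
Mark H: refs=I H, marked=A D E F H J K
Mark B: refs=J null J, marked=A B D E F H J K
Mark I: refs=null, marked=A B D E F H I J K
Unmarked (collected): C G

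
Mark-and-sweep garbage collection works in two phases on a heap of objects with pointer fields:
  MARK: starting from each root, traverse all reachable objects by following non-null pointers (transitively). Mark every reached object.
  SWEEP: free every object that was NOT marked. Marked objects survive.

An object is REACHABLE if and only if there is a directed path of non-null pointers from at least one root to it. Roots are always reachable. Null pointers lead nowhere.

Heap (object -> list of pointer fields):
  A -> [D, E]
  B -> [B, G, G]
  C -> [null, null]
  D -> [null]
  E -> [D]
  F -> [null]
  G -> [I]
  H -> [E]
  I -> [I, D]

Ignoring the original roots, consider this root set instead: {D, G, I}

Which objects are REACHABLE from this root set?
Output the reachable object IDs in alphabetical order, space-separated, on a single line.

Answer: D G I

Derivation:
Roots: D G I
Mark D: refs=null, marked=D
Mark G: refs=I, marked=D G
Mark I: refs=I D, marked=D G I
Unmarked (collected): A B C E F H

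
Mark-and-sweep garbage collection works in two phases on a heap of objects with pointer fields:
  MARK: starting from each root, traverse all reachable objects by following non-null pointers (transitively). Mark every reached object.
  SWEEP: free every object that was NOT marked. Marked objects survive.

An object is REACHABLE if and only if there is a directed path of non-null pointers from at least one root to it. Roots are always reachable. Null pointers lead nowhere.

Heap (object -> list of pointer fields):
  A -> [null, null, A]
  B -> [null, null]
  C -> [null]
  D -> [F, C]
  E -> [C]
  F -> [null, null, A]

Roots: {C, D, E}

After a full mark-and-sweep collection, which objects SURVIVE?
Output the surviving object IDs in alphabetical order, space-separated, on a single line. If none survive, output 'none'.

Roots: C D E
Mark C: refs=null, marked=C
Mark D: refs=F C, marked=C D
Mark E: refs=C, marked=C D E
Mark F: refs=null null A, marked=C D E F
Mark A: refs=null null A, marked=A C D E F
Unmarked (collected): B

Answer: A C D E F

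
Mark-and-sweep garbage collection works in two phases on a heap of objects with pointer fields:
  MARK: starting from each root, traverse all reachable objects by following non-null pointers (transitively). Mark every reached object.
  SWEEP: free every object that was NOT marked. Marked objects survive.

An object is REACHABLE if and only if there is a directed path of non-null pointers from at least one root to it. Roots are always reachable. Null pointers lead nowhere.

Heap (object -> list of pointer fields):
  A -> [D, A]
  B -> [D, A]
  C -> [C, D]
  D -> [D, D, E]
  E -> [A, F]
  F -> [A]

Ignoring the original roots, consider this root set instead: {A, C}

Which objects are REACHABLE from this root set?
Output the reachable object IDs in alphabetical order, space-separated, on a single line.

Roots: A C
Mark A: refs=D A, marked=A
Mark C: refs=C D, marked=A C
Mark D: refs=D D E, marked=A C D
Mark E: refs=A F, marked=A C D E
Mark F: refs=A, marked=A C D E F
Unmarked (collected): B

Answer: A C D E F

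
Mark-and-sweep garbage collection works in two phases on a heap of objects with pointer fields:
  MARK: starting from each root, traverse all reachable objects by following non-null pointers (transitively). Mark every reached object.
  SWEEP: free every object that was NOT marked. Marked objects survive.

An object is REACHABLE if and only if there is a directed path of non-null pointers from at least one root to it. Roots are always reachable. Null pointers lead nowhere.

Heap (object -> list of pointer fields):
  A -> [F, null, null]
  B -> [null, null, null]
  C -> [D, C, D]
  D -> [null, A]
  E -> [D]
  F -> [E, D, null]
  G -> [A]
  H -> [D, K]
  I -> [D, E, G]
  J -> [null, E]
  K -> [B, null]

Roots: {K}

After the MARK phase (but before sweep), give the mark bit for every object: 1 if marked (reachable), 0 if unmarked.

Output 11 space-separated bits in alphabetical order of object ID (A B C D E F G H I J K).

Roots: K
Mark K: refs=B null, marked=K
Mark B: refs=null null null, marked=B K
Unmarked (collected): A C D E F G H I J

Answer: 0 1 0 0 0 0 0 0 0 0 1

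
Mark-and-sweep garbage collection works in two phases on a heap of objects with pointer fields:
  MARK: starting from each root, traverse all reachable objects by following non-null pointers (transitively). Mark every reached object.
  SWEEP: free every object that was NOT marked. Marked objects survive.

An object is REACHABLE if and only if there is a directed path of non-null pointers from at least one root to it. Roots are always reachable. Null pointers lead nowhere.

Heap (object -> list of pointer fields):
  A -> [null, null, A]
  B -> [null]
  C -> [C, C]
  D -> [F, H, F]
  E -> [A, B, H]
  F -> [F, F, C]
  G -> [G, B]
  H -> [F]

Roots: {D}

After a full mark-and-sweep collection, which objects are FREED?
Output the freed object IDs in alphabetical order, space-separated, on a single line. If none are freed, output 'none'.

Roots: D
Mark D: refs=F H F, marked=D
Mark F: refs=F F C, marked=D F
Mark H: refs=F, marked=D F H
Mark C: refs=C C, marked=C D F H
Unmarked (collected): A B E G

Answer: A B E G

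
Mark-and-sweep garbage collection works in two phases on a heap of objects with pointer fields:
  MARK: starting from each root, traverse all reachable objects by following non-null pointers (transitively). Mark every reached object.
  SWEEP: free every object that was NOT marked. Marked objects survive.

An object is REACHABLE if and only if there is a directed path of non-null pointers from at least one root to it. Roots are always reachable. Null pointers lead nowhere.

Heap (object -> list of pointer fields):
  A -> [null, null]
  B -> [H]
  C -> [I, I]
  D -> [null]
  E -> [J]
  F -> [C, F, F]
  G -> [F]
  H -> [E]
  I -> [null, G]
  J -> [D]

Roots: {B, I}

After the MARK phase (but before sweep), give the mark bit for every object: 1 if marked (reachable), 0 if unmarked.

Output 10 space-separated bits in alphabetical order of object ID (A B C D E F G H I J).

Roots: B I
Mark B: refs=H, marked=B
Mark I: refs=null G, marked=B I
Mark H: refs=E, marked=B H I
Mark G: refs=F, marked=B G H I
Mark E: refs=J, marked=B E G H I
Mark F: refs=C F F, marked=B E F G H I
Mark J: refs=D, marked=B E F G H I J
Mark C: refs=I I, marked=B C E F G H I J
Mark D: refs=null, marked=B C D E F G H I J
Unmarked (collected): A

Answer: 0 1 1 1 1 1 1 1 1 1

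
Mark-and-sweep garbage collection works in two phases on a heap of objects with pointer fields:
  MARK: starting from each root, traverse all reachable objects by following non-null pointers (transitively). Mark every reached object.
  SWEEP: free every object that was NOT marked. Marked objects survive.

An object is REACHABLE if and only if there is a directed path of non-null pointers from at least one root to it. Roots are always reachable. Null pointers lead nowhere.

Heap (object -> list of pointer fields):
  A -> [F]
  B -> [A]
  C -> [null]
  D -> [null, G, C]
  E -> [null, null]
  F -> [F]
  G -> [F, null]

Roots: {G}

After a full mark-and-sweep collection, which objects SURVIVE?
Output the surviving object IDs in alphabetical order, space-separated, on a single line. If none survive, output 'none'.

Answer: F G

Derivation:
Roots: G
Mark G: refs=F null, marked=G
Mark F: refs=F, marked=F G
Unmarked (collected): A B C D E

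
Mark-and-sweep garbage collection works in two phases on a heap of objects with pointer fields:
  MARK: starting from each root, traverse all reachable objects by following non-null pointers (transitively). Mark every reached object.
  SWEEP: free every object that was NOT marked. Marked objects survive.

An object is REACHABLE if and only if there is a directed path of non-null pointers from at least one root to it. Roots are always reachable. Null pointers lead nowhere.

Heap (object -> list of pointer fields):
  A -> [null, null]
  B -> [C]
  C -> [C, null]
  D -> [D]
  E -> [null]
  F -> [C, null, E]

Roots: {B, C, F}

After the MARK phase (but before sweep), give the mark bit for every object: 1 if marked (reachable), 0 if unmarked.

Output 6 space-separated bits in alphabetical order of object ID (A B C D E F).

Roots: B C F
Mark B: refs=C, marked=B
Mark C: refs=C null, marked=B C
Mark F: refs=C null E, marked=B C F
Mark E: refs=null, marked=B C E F
Unmarked (collected): A D

Answer: 0 1 1 0 1 1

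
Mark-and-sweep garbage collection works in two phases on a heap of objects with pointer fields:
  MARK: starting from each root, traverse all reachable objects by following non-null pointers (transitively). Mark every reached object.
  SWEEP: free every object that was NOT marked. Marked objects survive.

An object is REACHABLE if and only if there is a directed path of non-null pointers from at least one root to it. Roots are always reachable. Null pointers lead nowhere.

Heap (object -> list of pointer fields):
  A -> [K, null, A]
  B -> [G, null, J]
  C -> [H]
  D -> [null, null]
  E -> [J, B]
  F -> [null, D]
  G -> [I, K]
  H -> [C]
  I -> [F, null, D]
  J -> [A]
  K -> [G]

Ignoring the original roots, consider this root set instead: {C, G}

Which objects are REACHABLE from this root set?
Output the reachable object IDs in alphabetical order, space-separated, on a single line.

Answer: C D F G H I K

Derivation:
Roots: C G
Mark C: refs=H, marked=C
Mark G: refs=I K, marked=C G
Mark H: refs=C, marked=C G H
Mark I: refs=F null D, marked=C G H I
Mark K: refs=G, marked=C G H I K
Mark F: refs=null D, marked=C F G H I K
Mark D: refs=null null, marked=C D F G H I K
Unmarked (collected): A B E J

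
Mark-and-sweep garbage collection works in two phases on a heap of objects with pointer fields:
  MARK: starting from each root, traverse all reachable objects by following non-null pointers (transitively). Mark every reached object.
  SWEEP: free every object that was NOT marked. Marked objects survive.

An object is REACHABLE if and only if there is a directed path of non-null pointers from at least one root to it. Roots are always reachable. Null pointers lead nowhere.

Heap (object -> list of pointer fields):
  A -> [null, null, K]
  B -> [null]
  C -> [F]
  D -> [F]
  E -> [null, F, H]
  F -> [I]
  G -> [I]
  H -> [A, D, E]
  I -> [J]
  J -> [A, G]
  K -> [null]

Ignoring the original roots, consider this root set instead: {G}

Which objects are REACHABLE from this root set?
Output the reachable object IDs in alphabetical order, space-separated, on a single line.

Roots: G
Mark G: refs=I, marked=G
Mark I: refs=J, marked=G I
Mark J: refs=A G, marked=G I J
Mark A: refs=null null K, marked=A G I J
Mark K: refs=null, marked=A G I J K
Unmarked (collected): B C D E F H

Answer: A G I J K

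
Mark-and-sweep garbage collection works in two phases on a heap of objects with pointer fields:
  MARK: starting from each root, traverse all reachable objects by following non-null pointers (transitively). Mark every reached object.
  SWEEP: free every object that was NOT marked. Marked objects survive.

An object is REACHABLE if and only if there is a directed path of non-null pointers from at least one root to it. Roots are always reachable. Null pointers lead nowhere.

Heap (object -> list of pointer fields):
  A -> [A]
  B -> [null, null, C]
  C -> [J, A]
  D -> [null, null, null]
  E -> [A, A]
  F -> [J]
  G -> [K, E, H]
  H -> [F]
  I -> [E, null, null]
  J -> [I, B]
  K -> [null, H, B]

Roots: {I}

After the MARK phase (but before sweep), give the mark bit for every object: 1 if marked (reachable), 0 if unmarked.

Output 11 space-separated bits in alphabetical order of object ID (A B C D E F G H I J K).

Answer: 1 0 0 0 1 0 0 0 1 0 0

Derivation:
Roots: I
Mark I: refs=E null null, marked=I
Mark E: refs=A A, marked=E I
Mark A: refs=A, marked=A E I
Unmarked (collected): B C D F G H J K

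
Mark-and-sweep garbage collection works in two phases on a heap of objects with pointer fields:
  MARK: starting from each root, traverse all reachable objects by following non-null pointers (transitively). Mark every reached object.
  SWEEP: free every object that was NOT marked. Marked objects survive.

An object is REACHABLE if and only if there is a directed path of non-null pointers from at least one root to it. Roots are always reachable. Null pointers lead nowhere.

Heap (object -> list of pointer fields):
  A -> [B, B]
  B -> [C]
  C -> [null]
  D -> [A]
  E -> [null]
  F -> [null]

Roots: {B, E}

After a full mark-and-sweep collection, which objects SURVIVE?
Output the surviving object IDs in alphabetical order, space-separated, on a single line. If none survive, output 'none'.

Answer: B C E

Derivation:
Roots: B E
Mark B: refs=C, marked=B
Mark E: refs=null, marked=B E
Mark C: refs=null, marked=B C E
Unmarked (collected): A D F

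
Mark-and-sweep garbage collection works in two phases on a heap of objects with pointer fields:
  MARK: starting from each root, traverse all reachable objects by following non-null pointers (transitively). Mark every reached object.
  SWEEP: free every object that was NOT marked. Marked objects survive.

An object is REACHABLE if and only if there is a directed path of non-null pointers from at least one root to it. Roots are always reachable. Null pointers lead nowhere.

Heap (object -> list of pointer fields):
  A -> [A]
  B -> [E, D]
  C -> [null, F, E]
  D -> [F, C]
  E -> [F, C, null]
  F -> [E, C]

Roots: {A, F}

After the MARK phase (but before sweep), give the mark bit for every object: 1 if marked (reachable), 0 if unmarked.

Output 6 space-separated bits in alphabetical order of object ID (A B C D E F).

Roots: A F
Mark A: refs=A, marked=A
Mark F: refs=E C, marked=A F
Mark E: refs=F C null, marked=A E F
Mark C: refs=null F E, marked=A C E F
Unmarked (collected): B D

Answer: 1 0 1 0 1 1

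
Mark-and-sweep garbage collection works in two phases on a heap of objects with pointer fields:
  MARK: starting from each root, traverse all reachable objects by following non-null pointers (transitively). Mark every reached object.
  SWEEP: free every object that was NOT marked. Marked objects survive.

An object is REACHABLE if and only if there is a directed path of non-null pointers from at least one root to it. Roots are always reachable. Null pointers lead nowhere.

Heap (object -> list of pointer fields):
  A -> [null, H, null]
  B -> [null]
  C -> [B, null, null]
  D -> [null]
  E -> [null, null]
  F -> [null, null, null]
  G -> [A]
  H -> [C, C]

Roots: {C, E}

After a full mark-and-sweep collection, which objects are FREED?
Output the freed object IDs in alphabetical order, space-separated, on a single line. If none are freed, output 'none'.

Roots: C E
Mark C: refs=B null null, marked=C
Mark E: refs=null null, marked=C E
Mark B: refs=null, marked=B C E
Unmarked (collected): A D F G H

Answer: A D F G H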